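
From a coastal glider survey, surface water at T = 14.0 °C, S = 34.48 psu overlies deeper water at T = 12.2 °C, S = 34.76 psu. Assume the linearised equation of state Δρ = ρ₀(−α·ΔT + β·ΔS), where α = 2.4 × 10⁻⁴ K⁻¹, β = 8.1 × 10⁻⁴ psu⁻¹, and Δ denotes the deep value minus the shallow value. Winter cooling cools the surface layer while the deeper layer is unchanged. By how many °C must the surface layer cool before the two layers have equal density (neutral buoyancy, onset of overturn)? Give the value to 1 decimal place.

2.7 °C

Neutral buoyancy requires Δρ = 0, i.e. −α(T_deep − T_surf′) + β(S_deep − S_surf) = 0.
T_surf′ = T_deep − (β/α)·ΔS = 12.2 − (8.1 × 10⁻⁴/2.4 × 10⁻⁴)·(+0.28) = 11.255 °C.
Cooling required: 14.0 − (11.255) = 2.745 °C.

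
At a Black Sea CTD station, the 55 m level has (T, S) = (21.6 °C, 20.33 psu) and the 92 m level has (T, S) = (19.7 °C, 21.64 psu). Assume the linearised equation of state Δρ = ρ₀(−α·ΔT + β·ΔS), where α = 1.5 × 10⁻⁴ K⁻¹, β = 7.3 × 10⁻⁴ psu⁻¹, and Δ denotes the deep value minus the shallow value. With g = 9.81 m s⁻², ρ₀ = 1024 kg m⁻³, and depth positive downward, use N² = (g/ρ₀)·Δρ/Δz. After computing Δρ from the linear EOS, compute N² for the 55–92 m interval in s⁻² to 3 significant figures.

ΔT = -1.9 K, ΔS = +1.31 psu (deep − shallow).
Δρ/ρ₀ = −αΔT + βΔS = 2.85 × 10⁻⁴ + 9.563 × 10⁻⁴ = 1.2413 × 10⁻³, so Δρ ≈ 1.271 kg m⁻³.
N² = (g/ρ₀)·Δρ/Δz = g·(Δρ/ρ₀)/Δz = 9.81 × 1.2413 × 10⁻³ / 37 = 3.2911 × 10⁻⁴ s⁻² ≈ 3.29 × 10⁻⁴ s⁻².

3.29 × 10⁻⁴ s⁻²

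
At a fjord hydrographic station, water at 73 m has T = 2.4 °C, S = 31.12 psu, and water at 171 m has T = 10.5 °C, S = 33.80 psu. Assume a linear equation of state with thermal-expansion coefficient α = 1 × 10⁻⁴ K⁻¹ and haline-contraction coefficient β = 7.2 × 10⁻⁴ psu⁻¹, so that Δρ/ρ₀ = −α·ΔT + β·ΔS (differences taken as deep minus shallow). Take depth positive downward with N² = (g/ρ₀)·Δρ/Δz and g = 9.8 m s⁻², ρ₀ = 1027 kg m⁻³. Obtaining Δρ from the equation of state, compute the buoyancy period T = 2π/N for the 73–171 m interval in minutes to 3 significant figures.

ΔT = +8.1 K, ΔS = +2.68 psu (deep − shallow).
Δρ/ρ₀ = −αΔT + βΔS = -8.10 × 10⁻⁴ + 1.9296 × 10⁻³ = 1.1196 × 10⁻³, so Δρ ≈ 1.150 kg m⁻³.
N² = (g/ρ₀)·Δρ/Δz = g·(Δρ/ρ₀)/Δz = 9.8 × 1.1196 × 10⁻³ / 98 = 1.1196 × 10⁻⁴ s⁻².
N = √(1.1196 × 10⁻⁴) = 0.010581 rad s⁻¹ → T = 2π/N = 593.82 s = 9.8970 min ≈ 9.90 min.

9.90 min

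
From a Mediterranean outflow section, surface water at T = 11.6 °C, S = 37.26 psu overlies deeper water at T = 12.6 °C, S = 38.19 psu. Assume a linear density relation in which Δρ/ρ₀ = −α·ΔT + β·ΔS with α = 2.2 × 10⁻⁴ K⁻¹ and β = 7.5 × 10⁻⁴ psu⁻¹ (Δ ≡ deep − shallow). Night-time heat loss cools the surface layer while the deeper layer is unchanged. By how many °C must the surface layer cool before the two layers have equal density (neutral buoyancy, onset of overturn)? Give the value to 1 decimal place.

Neutral buoyancy requires Δρ = 0, i.e. −α(T_deep − T_surf′) + β(S_deep − S_surf) = 0.
T_surf′ = T_deep − (β/α)·ΔS = 12.6 − (7.5 × 10⁻⁴/2.2 × 10⁻⁴)·(+0.93) = 9.430 °C.
Cooling required: 11.6 − (9.430) = 2.170 °C.

2.2 °C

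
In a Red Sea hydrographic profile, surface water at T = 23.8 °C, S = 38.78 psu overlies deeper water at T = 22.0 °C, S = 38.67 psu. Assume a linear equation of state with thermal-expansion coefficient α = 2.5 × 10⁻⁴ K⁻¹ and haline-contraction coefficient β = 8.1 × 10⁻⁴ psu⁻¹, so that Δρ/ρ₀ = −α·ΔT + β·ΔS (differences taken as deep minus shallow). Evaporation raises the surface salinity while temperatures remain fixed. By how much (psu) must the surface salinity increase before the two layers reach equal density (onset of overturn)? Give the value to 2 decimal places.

0.45 psu

Neutral buoyancy requires −α(T_deep − T_surf) + β(S_deep − S_surf′) = 0.
S_surf′ = S_deep − (α/β)·ΔT = 38.67 − (2.5 × 10⁻⁴/8.1 × 10⁻⁴)·(-1.8) = 39.2256 psu.
Increase required: 39.2256 − 38.78 = 0.4456 psu.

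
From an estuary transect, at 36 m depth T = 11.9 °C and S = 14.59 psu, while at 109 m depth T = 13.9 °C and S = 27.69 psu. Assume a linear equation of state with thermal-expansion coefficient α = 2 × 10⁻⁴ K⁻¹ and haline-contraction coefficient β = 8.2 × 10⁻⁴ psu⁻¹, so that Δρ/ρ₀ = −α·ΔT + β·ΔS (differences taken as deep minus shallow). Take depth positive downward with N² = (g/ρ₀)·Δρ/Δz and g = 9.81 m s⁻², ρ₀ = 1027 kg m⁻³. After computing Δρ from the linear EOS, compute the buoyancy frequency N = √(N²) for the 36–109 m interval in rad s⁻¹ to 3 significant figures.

ΔT = +2.0 K, ΔS = +13.10 psu (deep − shallow).
Δρ/ρ₀ = −αΔT + βΔS = -4.00 × 10⁻⁴ + 0.010742 = 0.010342, so Δρ ≈ 10.62 kg m⁻³.
N² = (g/ρ₀)·Δρ/Δz = g·(Δρ/ρ₀)/Δz = 9.81 × 0.010342 / 73 = 1.3898 × 10⁻³ s⁻².
N = √(1.3898 × 10⁻³) = 0.037280 rad s⁻¹ ≈ 0.0373 rad s⁻¹.

0.0373 rad s⁻¹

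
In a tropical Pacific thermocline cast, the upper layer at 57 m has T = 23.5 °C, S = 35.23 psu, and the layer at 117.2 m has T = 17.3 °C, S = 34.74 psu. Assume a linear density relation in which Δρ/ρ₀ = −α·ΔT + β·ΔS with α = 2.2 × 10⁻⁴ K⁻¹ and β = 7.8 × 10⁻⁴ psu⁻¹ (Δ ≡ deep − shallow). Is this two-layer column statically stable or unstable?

stable

ΔT = 17.3 − 23.5 = -6.2 K and ΔS = 34.74 − 35.23 = -0.49 psu (deep − shallow).
−αΔT = 1.364 × 10⁻³; βΔS = -3.822 × 10⁻⁴; sum Δρ/ρ₀ = 9.818 × 10⁻⁴.
Δρ/ρ₀ > 0, so Δρ > 0: deeper water is denser → statically stable.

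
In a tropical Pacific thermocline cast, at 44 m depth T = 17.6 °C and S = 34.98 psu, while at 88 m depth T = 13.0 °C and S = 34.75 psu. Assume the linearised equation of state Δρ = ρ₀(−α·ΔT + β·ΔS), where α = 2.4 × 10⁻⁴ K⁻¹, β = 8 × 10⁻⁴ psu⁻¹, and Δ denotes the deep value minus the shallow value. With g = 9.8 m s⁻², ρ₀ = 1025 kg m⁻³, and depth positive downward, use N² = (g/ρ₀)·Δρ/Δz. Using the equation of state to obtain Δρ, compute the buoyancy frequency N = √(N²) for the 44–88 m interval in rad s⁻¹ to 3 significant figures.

ΔT = -4.6 K, ΔS = -0.23 psu (deep − shallow).
Δρ/ρ₀ = −αΔT + βΔS = 1.104 × 10⁻³ − 1.84 × 10⁻⁴ = 9.20 × 10⁻⁴, so Δρ ≈ 0.9430 kg m⁻³.
N² = (g/ρ₀)·Δρ/Δz = g·(Δρ/ρ₀)/Δz = 9.8 × 9.20 × 10⁻⁴ / 44 = 2.0491 × 10⁻⁴ s⁻².
N = √(2.0491 × 10⁻⁴) = 0.014315 rad s⁻¹ ≈ 0.0143 rad s⁻¹.

0.0143 rad s⁻¹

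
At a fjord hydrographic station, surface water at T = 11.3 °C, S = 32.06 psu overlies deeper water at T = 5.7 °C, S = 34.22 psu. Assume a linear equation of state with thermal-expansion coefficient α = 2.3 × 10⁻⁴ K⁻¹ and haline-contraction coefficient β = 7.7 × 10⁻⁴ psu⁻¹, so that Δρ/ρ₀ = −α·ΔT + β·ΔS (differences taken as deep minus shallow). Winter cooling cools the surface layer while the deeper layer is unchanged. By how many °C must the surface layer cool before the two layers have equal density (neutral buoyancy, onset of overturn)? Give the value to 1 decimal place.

12.8 °C

Neutral buoyancy requires Δρ = 0, i.e. −α(T_deep − T_surf′) + β(S_deep − S_surf) = 0.
T_surf′ = T_deep − (β/α)·ΔS = 5.7 − (7.7 × 10⁻⁴/2.3 × 10⁻⁴)·(+2.16) = -1.531 °C.
Cooling required: 11.3 − (-1.531) = 12.831 °C.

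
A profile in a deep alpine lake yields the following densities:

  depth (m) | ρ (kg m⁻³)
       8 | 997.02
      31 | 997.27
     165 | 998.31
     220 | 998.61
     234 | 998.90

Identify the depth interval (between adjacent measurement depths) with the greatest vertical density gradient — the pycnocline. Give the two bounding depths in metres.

220–234 m

Compute the density gradient over each adjacent pair:
  8–31 m: Δρ/Δz = 0.25/23 = 0.011 kg m⁻⁴
  31–165 m: Δρ/Δz = 1.04/134 = 7.8 × 10⁻³ kg m⁻⁴
  165–220 m: Δρ/Δz = 0.30/55 = 5.5 × 10⁻³ kg m⁻⁴
  220–234 m: Δρ/Δz = 0.29/14 = 0.021 kg m⁻⁴
The largest gradient is in the 220–234 m interval — the pycnocline.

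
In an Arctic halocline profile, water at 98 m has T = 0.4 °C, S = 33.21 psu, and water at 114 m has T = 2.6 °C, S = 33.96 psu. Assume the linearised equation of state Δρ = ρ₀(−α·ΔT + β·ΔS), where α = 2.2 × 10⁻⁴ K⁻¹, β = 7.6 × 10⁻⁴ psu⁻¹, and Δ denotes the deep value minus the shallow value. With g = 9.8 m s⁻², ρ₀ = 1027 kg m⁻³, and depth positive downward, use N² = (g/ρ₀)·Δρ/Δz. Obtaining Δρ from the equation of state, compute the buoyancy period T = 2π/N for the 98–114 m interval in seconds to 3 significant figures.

866 s

ΔT = +2.2 K, ΔS = +0.75 psu (deep − shallow).
Δρ/ρ₀ = −αΔT + βΔS = -4.84 × 10⁻⁴ + 5.70 × 10⁻⁴ = 8.60 × 10⁻⁵, so Δρ ≈ 0.08832 kg m⁻³.
N² = (g/ρ₀)·Δρ/Δz = g·(Δρ/ρ₀)/Δz = 9.8 × 8.60 × 10⁻⁵ / 16 = 5.2675 × 10⁻⁵ s⁻².
N = √(5.2675 × 10⁻⁵) = 7.2578 × 10⁻³ rad s⁻¹ → T = 2π/N = 865.71 s ≈ 866 s.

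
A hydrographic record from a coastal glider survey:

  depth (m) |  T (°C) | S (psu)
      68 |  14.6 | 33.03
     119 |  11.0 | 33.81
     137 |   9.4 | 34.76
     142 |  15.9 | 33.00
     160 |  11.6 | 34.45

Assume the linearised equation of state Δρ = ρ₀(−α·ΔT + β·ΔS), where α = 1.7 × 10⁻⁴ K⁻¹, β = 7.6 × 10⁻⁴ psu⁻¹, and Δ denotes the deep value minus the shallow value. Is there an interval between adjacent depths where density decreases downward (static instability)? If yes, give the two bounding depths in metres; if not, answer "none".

Evaluate Δρ/ρ₀ = −αΔT + βΔS across each adjacent pair:
  68–119 m: −αΔT+βΔS = −(1.7 × 10⁻⁴)(-3.6)+(7.6 × 10⁻⁴)(+0.78) = 1.2 × 10⁻³ → stable
  119–137 m: −αΔT+βΔS = −(1.7 × 10⁻⁴)(-1.6)+(7.6 × 10⁻⁴)(+0.95) = 9.9 × 10⁻⁴ → stable
  137–142 m: −αΔT+βΔS = −(1.7 × 10⁻⁴)(+6.5)+(7.6 × 10⁻⁴)(-1.76) = -2.4 × 10⁻³ → UNSTABLE
  142–160 m: −αΔT+βΔS = −(1.7 × 10⁻⁴)(-4.3)+(7.6 × 10⁻⁴)(+1.45) = 1.8 × 10⁻³ → stable
The 137–142 m interval has Δρ < 0: lighter water underlies denser water.

137–142 m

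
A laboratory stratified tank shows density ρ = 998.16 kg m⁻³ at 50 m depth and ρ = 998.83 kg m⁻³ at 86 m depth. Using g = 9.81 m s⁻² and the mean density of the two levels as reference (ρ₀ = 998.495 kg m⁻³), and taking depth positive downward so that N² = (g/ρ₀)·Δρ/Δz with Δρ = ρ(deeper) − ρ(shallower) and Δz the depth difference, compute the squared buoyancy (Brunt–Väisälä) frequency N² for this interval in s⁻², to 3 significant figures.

Δρ = 998.83 − 998.16 = 0.67 kg m⁻³ over Δz = 86 − 50 = 36 m.
N² = (9.81/998.495) × (0.67/36) = 1.8285 × 10⁻⁴ s⁻² ≈ 1.83 × 10⁻⁴ s⁻².
N² > 0, so the interval is statically stable.

1.83 × 10⁻⁴ s⁻²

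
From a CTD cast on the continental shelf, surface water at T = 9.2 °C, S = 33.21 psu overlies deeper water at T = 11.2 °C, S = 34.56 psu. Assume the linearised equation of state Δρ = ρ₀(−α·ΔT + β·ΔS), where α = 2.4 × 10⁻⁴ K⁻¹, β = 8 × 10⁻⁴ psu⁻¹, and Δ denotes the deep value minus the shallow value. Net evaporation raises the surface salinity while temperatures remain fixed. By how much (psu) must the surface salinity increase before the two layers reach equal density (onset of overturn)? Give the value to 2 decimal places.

Neutral buoyancy requires −α(T_deep − T_surf) + β(S_deep − S_surf′) = 0.
S_surf′ = S_deep − (α/β)·ΔT = 34.56 − (2.4 × 10⁻⁴/8 × 10⁻⁴)·(+2.0) = 33.9600 psu.
Increase required: 33.9600 − 33.21 = 0.7500 psu.

0.75 psu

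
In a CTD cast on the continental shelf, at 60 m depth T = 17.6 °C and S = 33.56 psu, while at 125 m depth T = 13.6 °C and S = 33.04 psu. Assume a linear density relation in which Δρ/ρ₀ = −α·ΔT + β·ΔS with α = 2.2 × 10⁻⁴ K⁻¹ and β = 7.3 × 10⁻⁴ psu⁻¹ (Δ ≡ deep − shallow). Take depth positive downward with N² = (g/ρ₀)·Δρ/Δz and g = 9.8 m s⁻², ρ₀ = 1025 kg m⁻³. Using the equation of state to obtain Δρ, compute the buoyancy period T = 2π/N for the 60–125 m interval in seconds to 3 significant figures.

ΔT = -4.0 K, ΔS = -0.52 psu (deep − shallow).
Δρ/ρ₀ = −αΔT + βΔS = 8.80 × 10⁻⁴ − 3.796 × 10⁻⁴ = 5.004 × 10⁻⁴, so Δρ ≈ 0.5129 kg m⁻³.
N² = (g/ρ₀)·Δρ/Δz = g·(Δρ/ρ₀)/Δz = 9.8 × 5.004 × 10⁻⁴ / 65 = 7.5445 × 10⁻⁵ s⁻².
N = √(7.5445 × 10⁻⁵) = 8.6859 × 10⁻³ rad s⁻¹ → T = 2π/N = 723.38 s ≈ 723 s.

723 s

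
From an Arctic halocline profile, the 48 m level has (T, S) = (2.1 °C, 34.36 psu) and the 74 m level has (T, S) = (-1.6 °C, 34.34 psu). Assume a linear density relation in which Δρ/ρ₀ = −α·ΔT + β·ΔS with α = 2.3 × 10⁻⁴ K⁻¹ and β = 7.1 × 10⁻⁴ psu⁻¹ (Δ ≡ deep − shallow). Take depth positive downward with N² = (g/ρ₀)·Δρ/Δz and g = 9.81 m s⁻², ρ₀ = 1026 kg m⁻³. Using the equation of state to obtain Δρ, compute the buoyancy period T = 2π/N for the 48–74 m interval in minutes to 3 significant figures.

ΔT = -3.7 K, ΔS = -0.02 psu (deep − shallow).
Δρ/ρ₀ = −αΔT + βΔS = 8.51 × 10⁻⁴ − 1.42 × 10⁻⁵ = 8.368 × 10⁻⁴, so Δρ ≈ 0.8586 kg m⁻³.
N² = (g/ρ₀)·Δρ/Δz = g·(Δρ/ρ₀)/Δz = 9.81 × 8.368 × 10⁻⁴ / 26 = 3.1573 × 10⁻⁴ s⁻².
N = √(3.1573 × 10⁻⁴) = 0.017769 rad s⁻¹ → T = 2π/N = 353.60 s = 5.8933 min ≈ 5.89 min.

5.89 min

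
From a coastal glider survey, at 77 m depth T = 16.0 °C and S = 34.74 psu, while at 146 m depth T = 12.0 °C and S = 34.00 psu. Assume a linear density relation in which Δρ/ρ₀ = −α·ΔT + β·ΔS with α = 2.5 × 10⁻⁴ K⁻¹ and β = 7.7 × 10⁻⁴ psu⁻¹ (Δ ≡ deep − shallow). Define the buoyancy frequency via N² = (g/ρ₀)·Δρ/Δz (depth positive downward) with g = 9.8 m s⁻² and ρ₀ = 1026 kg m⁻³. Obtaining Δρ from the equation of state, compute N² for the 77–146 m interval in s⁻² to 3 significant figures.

ΔT = -4.0 K, ΔS = -0.74 psu (deep − shallow).
Δρ/ρ₀ = −αΔT + βΔS = 1.00 × 10⁻³ − 5.698 × 10⁻⁴ = 4.302 × 10⁻⁴, so Δρ ≈ 0.4414 kg m⁻³.
N² = (g/ρ₀)·Δρ/Δz = g·(Δρ/ρ₀)/Δz = 9.8 × 4.302 × 10⁻⁴ / 69 = 6.1101 × 10⁻⁵ s⁻² ≈ 6.11 × 10⁻⁵ s⁻².

6.11 × 10⁻⁵ s⁻²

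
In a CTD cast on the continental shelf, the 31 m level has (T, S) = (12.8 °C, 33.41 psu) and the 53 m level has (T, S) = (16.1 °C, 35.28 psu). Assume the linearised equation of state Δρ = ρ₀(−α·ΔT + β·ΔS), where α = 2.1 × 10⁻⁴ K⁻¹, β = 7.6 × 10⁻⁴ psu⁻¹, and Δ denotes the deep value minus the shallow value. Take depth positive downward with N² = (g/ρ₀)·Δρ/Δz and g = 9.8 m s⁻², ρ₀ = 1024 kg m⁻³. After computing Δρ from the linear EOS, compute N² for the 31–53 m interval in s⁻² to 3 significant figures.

3.24 × 10⁻⁴ s⁻²

ΔT = +3.3 K, ΔS = +1.87 psu (deep − shallow).
Δρ/ρ₀ = −αΔT + βΔS = -6.93 × 10⁻⁴ + 1.4212 × 10⁻³ = 7.282 × 10⁻⁴, so Δρ ≈ 0.7457 kg m⁻³.
N² = (g/ρ₀)·Δρ/Δz = g·(Δρ/ρ₀)/Δz = 9.8 × 7.282 × 10⁻⁴ / 22 = 3.2438 × 10⁻⁴ s⁻² ≈ 3.24 × 10⁻⁴ s⁻².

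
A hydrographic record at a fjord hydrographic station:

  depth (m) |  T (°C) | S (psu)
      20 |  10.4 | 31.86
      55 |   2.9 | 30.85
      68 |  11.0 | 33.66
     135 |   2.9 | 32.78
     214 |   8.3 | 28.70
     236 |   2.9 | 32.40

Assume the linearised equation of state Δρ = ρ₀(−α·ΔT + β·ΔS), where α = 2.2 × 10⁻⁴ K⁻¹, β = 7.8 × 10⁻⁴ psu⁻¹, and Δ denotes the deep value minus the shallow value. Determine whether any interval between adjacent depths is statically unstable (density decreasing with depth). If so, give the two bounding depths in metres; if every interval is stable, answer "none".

Evaluate Δρ/ρ₀ = −αΔT + βΔS across each adjacent pair:
  20–55 m: −αΔT+βΔS = −(2.2 × 10⁻⁴)(-7.5)+(7.8 × 10⁻⁴)(-1.01) = 8.6 × 10⁻⁴ → stable
  55–68 m: −αΔT+βΔS = −(2.2 × 10⁻⁴)(+8.1)+(7.8 × 10⁻⁴)(+2.81) = 4.1 × 10⁻⁴ → stable
  68–135 m: −αΔT+βΔS = −(2.2 × 10⁻⁴)(-8.1)+(7.8 × 10⁻⁴)(-0.88) = 1.1 × 10⁻³ → stable
  135–214 m: −αΔT+βΔS = −(2.2 × 10⁻⁴)(+5.4)+(7.8 × 10⁻⁴)(-4.08) = -4.4 × 10⁻³ → UNSTABLE
  214–236 m: −αΔT+βΔS = −(2.2 × 10⁻⁴)(-5.4)+(7.8 × 10⁻⁴)(+3.70) = 4.1 × 10⁻³ → stable
The 135–214 m interval has Δρ < 0: lighter water underlies denser water.

135–214 m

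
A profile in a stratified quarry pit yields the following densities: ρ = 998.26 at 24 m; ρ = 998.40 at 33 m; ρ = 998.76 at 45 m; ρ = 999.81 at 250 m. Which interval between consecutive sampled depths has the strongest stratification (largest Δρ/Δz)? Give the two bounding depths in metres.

Compute the density gradient over each adjacent pair:
  24–33 m: Δρ/Δz = 0.14/9 = 0.016 kg m⁻⁴
  33–45 m: Δρ/Δz = 0.36/12 = 0.030 kg m⁻⁴
  45–250 m: Δρ/Δz = 1.05/205 = 5.1 × 10⁻³ kg m⁻⁴
The largest gradient is in the 33–45 m interval — the pycnocline.

33–45 m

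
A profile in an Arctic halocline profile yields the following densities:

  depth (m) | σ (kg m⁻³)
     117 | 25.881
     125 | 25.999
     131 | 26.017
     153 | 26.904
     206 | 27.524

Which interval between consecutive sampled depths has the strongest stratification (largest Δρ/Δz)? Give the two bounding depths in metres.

131–153 m

Compute the density gradient over each adjacent pair:
  117–125 m: Δρ/Δz = 0.118/8 = 0.015 kg m⁻⁴
  125–131 m: Δρ/Δz = 0.018/6 = 3.0 × 10⁻³ kg m⁻⁴
  131–153 m: Δρ/Δz = 0.887/22 = 0.040 kg m⁻⁴
  153–206 m: Δρ/Δz = 0.620/53 = 0.012 kg m⁻⁴
The largest gradient is in the 131–153 m interval — the pycnocline.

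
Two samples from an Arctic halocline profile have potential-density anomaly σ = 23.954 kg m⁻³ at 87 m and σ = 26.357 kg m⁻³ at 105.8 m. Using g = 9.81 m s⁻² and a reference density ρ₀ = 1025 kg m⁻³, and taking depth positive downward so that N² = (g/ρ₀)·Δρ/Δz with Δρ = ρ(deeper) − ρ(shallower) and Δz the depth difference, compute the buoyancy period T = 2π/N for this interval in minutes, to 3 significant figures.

Δρ = 1026.357 − 1023.954 = 2.403 kg m⁻³ over Δz = 105.8 − 87 = 18.8 m.
N² = (9.81/1025) × (2.403/18.8) = 1.2233 × 10⁻³ s⁻².
N = √(1.2233 × 10⁻³) = 0.034976 rad s⁻¹, so T = 2π/N = 179.64 s = 2.9940 min ≈ 2.99 min.
Since Δρ > 0 the layer is stably stratified.

2.99 min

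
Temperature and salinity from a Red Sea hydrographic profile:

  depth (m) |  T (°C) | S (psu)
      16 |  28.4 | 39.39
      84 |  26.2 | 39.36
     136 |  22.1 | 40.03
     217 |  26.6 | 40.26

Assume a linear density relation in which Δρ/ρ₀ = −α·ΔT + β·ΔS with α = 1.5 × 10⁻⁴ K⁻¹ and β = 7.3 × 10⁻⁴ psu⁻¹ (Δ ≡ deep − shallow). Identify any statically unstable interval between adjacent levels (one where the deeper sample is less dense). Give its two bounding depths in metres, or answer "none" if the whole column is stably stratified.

136–217 m

Evaluate Δρ/ρ₀ = −αΔT + βΔS across each adjacent pair:
  16–84 m: −αΔT+βΔS = −(1.5 × 10⁻⁴)(-2.2)+(7.3 × 10⁻⁴)(-0.03) = 3.1 × 10⁻⁴ → stable
  84–136 m: −αΔT+βΔS = −(1.5 × 10⁻⁴)(-4.1)+(7.3 × 10⁻⁴)(+0.67) = 1.1 × 10⁻³ → stable
  136–217 m: −αΔT+βΔS = −(1.5 × 10⁻⁴)(+4.5)+(7.3 × 10⁻⁴)(+0.23) = -5.1 × 10⁻⁴ → UNSTABLE
The 136–217 m interval has Δρ < 0: lighter water underlies denser water.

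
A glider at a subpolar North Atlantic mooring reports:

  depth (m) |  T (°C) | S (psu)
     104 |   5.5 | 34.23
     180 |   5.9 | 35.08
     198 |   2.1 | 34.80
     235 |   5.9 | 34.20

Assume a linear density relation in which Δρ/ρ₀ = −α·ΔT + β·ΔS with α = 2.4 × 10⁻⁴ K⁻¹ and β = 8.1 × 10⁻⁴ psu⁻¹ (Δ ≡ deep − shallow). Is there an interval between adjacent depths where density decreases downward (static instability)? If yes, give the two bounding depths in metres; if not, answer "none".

Evaluate Δρ/ρ₀ = −αΔT + βΔS across each adjacent pair:
  104–180 m: −αΔT+βΔS = −(2.4 × 10⁻⁴)(+0.4)+(8.1 × 10⁻⁴)(+0.85) = 5.9 × 10⁻⁴ → stable
  180–198 m: −αΔT+βΔS = −(2.4 × 10⁻⁴)(-3.8)+(8.1 × 10⁻⁴)(-0.28) = 6.9 × 10⁻⁴ → stable
  198–235 m: −αΔT+βΔS = −(2.4 × 10⁻⁴)(+3.8)+(8.1 × 10⁻⁴)(-0.60) = -1.4 × 10⁻³ → UNSTABLE
The 198–235 m interval has Δρ < 0: lighter water underlies denser water.

198–235 m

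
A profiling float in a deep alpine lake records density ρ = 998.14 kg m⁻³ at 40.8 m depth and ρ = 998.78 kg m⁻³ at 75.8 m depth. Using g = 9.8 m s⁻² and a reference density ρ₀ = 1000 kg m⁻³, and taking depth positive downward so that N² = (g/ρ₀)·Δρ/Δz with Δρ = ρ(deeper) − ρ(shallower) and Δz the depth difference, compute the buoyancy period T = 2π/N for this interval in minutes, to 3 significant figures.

Δρ = 998.78 − 998.14 = 0.64 kg m⁻³ over Δz = 75.8 − 40.8 = 35 m.
N² = (9.8/1000) × (0.64/35) = 1.7920 × 10⁻⁴ s⁻².
N = √(1.7920 × 10⁻⁴) = 0.013387 rad s⁻¹, so T = 2π/N = 469.35 s = 7.8225 min ≈ 7.82 min.

7.82 min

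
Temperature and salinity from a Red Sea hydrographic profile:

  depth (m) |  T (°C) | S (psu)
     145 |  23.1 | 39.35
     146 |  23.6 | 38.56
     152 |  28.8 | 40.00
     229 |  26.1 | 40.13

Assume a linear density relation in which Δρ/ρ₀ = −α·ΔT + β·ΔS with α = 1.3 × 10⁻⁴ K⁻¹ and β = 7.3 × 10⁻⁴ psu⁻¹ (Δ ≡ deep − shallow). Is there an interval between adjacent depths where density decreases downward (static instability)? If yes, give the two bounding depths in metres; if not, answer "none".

145–146 m

Evaluate Δρ/ρ₀ = −αΔT + βΔS across each adjacent pair:
  145–146 m: −αΔT+βΔS = −(1.3 × 10⁻⁴)(+0.5)+(7.3 × 10⁻⁴)(-0.79) = -6.4 × 10⁻⁴ → UNSTABLE
  146–152 m: −αΔT+βΔS = −(1.3 × 10⁻⁴)(+5.2)+(7.3 × 10⁻⁴)(+1.44) = 3.8 × 10⁻⁴ → stable
  152–229 m: −αΔT+βΔS = −(1.3 × 10⁻⁴)(-2.7)+(7.3 × 10⁻⁴)(+0.13) = 4.5 × 10⁻⁴ → stable
The 145–146 m interval has Δρ < 0: lighter water underlies denser water.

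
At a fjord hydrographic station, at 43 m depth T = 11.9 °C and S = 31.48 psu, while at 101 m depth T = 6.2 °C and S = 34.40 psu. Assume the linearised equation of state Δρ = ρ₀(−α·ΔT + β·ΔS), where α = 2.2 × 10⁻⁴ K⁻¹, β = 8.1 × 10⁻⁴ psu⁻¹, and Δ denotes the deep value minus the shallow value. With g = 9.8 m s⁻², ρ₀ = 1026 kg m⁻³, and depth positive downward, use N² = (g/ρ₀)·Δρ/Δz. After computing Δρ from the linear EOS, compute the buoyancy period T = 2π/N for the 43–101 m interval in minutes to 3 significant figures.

4.23 min

ΔT = -5.7 K, ΔS = +2.92 psu (deep − shallow).
Δρ/ρ₀ = −αΔT + βΔS = 1.254 × 10⁻³ + 2.3652 × 10⁻³ = 3.6192 × 10⁻³, so Δρ ≈ 3.713 kg m⁻³.
N² = (g/ρ₀)·Δρ/Δz = g·(Δρ/ρ₀)/Δz = 9.8 × 3.6192 × 10⁻³ / 58 = 6.1152 × 10⁻⁴ s⁻².
N = √(6.1152 × 10⁻⁴) = 0.024729 rad s⁻¹ → T = 2π/N = 254.08 s = 4.2347 min ≈ 4.23 min.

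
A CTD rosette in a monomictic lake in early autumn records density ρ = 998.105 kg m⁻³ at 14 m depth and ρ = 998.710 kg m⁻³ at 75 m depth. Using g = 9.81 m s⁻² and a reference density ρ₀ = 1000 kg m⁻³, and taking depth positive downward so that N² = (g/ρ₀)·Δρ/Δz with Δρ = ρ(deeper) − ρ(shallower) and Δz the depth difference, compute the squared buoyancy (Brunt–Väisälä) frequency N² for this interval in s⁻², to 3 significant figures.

Δρ = 998.710 − 998.105 = 0.605 kg m⁻³ over Δz = 75 − 14 = 61 m.
N² = (9.81/1000) × (0.605/61) = 9.7296 × 10⁻⁵ s⁻² ≈ 9.73 × 10⁻⁵ s⁻².

9.73 × 10⁻⁵ s⁻²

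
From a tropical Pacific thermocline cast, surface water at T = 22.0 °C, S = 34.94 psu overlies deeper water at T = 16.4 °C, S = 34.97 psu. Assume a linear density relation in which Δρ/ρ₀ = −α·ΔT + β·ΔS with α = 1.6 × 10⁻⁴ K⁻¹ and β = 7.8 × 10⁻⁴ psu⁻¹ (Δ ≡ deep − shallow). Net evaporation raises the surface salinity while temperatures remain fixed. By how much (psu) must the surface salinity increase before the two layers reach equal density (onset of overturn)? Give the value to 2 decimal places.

1.18 psu

Neutral buoyancy requires −α(T_deep − T_surf) + β(S_deep − S_surf′) = 0.
S_surf′ = S_deep − (α/β)·ΔT = 34.97 − (1.6 × 10⁻⁴/7.8 × 10⁻⁴)·(-5.6) = 36.1187 psu.
Increase required: 36.1187 − 34.94 = 1.1787 psu.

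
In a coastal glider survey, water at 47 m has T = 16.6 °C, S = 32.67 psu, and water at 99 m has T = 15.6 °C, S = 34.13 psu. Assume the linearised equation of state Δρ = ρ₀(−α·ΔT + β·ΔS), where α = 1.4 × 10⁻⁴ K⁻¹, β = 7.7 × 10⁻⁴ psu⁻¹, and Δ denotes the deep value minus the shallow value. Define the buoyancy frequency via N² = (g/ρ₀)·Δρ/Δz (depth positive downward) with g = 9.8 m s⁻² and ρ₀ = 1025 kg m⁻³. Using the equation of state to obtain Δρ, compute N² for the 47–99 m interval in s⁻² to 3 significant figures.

2.38 × 10⁻⁴ s⁻²

ΔT = -1.0 K, ΔS = +1.46 psu (deep − shallow).
Δρ/ρ₀ = −αΔT + βΔS = 1.40 × 10⁻⁴ + 1.1242 × 10⁻³ = 1.2642 × 10⁻³, so Δρ ≈ 1.296 kg m⁻³.
N² = (g/ρ₀)·Δρ/Δz = g·(Δρ/ρ₀)/Δz = 9.8 × 1.2642 × 10⁻³ / 52 = 2.3825 × 10⁻⁴ s⁻² ≈ 2.38 × 10⁻⁴ s⁻².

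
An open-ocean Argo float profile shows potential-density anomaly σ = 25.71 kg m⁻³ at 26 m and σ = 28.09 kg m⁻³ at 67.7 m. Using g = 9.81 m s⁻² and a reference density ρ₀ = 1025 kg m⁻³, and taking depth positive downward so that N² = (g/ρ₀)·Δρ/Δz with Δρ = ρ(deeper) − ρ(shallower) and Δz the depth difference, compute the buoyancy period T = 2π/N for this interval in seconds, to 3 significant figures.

Δρ = 1028.09 − 1025.71 = 2.38 kg m⁻³ over Δz = 67.7 − 26 = 41.7 m.
N² = (9.81/1025) × (2.38/41.7) = 5.4624 × 10⁻⁴ s⁻².
N = √(5.4624 × 10⁻⁴) = 0.023372 rad s⁻¹, so T = 2π/N = 268.83 s ≈ 269 s.

269 s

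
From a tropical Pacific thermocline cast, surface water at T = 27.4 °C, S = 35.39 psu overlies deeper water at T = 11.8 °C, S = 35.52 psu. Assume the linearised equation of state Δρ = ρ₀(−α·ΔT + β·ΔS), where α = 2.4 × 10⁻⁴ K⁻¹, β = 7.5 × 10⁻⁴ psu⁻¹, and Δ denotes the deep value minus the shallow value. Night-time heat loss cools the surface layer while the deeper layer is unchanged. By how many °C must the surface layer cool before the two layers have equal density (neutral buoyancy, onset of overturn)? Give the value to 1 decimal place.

Neutral buoyancy requires Δρ = 0, i.e. −α(T_deep − T_surf′) + β(S_deep − S_surf) = 0.
T_surf′ = T_deep − (β/α)·ΔS = 11.8 − (7.5 × 10⁻⁴/2.4 × 10⁻⁴)·(+0.13) = 11.394 °C.
Cooling required: 27.4 − (11.394) = 16.006 °C.

16.0 °C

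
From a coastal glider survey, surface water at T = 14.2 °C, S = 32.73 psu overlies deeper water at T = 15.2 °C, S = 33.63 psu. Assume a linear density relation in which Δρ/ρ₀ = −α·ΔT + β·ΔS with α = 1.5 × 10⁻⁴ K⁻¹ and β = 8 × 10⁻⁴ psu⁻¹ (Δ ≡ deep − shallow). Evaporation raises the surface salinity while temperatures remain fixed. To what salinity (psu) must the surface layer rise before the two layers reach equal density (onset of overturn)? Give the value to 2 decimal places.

Neutral buoyancy requires −α(T_deep − T_surf) + β(S_deep − S_surf′) = 0.
S_surf′ = S_deep − (α/β)·ΔT = 33.63 − (1.5 × 10⁻⁴/8 × 10⁻⁴)·(+1.0) = 33.4425 psu.
Increase required: 33.4425 − 32.73 = 0.7125 psu.

33.44 psu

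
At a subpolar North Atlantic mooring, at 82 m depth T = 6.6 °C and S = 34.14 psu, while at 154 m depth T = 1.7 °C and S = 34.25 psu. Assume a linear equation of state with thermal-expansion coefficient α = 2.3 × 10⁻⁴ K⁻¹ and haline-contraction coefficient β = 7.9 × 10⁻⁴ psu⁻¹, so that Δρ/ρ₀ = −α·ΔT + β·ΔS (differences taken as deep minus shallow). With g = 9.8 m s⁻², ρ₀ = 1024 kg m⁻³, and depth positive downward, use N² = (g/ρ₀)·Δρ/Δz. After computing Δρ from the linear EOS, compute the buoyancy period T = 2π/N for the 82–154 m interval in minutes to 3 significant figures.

ΔT = -4.9 K, ΔS = +0.11 psu (deep − shallow).
Δρ/ρ₀ = −αΔT + βΔS = 1.127 × 10⁻³ + 8.69 × 10⁻⁵ = 1.2139 × 10⁻³, so Δρ ≈ 1.243 kg m⁻³.
N² = (g/ρ₀)·Δρ/Δz = g·(Δρ/ρ₀)/Δz = 9.8 × 1.2139 × 10⁻³ / 72 = 1.6523 × 10⁻⁴ s⁻².
N = √(1.6523 × 10⁻⁴) = 0.012854 rad s⁻¹ → T = 2π/N = 488.81 s = 8.1468 min ≈ 8.15 min.

8.15 min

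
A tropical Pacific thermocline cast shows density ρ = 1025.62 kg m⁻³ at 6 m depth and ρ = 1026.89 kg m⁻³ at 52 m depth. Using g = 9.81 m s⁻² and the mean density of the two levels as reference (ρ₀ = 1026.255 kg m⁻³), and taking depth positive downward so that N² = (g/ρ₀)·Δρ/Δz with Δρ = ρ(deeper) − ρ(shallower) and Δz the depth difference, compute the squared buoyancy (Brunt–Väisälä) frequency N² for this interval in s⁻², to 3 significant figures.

2.64 × 10⁻⁴ s⁻²

Δρ = 1026.89 − 1025.62 = 1.27 kg m⁻³ over Δz = 52 − 6 = 46 m.
N² = (9.81/1026.255) × (1.27/46) = 2.6391 × 10⁻⁴ s⁻² ≈ 2.64 × 10⁻⁴ s⁻².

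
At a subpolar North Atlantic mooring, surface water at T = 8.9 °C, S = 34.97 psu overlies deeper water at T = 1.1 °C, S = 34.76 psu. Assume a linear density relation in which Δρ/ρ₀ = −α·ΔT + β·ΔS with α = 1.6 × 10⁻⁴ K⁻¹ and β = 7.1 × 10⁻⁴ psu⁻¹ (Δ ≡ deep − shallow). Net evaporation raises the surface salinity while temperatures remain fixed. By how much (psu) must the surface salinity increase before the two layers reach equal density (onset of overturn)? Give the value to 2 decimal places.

1.55 psu

Neutral buoyancy requires −α(T_deep − T_surf) + β(S_deep − S_surf′) = 0.
S_surf′ = S_deep − (α/β)·ΔT = 34.76 − (1.6 × 10⁻⁴/7.1 × 10⁻⁴)·(-7.8) = 36.5177 psu.
Increase required: 36.5177 − 34.97 = 1.5477 psu.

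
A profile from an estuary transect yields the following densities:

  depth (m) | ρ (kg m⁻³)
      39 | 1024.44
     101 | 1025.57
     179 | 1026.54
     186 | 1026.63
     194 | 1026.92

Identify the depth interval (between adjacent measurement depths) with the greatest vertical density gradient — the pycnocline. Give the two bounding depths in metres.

Compute the density gradient over each adjacent pair:
  39–101 m: Δρ/Δz = 1.13/62 = 0.018 kg m⁻⁴
  101–179 m: Δρ/Δz = 0.97/78 = 0.012 kg m⁻⁴
  179–186 m: Δρ/Δz = 0.09/7 = 0.013 kg m⁻⁴
  186–194 m: Δρ/Δz = 0.29/8 = 0.036 kg m⁻⁴
The largest gradient is in the 186–194 m interval — the pycnocline.

186–194 m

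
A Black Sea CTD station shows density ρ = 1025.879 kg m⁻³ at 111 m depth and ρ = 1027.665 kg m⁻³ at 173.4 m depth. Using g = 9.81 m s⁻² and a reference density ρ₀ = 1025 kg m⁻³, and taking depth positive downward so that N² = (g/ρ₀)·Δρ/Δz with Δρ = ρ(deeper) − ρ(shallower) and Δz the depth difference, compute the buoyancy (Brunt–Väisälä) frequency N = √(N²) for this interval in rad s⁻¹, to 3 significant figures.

0.0166 rad s⁻¹

Δρ = 1027.665 − 1025.879 = 1.786 kg m⁻³ over Δz = 173.4 − 111 = 62.4 m.
N² = (9.81/1025) × (1.786/62.4) = 2.7393 × 10⁻⁴ s⁻².
N = √(2.7393 × 10⁻⁴) = 0.016551 rad s⁻¹ ≈ 0.0166 rad s⁻¹.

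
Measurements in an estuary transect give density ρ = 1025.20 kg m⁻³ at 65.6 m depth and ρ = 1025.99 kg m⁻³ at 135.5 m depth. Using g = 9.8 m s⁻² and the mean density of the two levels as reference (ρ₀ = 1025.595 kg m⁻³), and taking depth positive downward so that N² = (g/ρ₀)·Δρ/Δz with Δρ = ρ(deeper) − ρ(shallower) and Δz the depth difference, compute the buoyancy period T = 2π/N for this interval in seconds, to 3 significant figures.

605 s

Δρ = 1025.99 − 1025.20 = 0.79 kg m⁻³ over Δz = 135.5 − 65.6 = 69.9 m.
N² = (9.8/1025.595) × (0.79/69.9) = 1.0799 × 10⁻⁴ s⁻².
N = √(1.0799 × 10⁻⁴) = 0.010392 rad s⁻¹, so T = 2π/N = 604.62 s ≈ 605 s.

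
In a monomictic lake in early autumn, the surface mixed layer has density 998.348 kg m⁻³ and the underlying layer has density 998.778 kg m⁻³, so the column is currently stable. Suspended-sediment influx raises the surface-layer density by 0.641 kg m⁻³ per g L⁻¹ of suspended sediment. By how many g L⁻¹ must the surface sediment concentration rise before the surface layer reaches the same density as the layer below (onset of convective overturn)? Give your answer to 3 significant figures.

Density deficit of the surface layer: 998.778 − 998.348 = 0.43 kg m⁻³.
Required change = 0.43 / 0.641 = 0.671 g L⁻¹.

0.671 g L⁻¹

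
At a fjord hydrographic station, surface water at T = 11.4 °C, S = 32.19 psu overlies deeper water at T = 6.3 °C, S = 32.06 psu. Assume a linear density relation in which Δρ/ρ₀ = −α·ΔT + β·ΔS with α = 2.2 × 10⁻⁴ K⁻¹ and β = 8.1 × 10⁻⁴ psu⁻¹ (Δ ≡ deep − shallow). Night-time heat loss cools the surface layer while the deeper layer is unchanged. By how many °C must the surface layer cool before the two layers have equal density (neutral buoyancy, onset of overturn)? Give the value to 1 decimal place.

Neutral buoyancy requires Δρ = 0, i.e. −α(T_deep − T_surf′) + β(S_deep − S_surf) = 0.
T_surf′ = T_deep − (β/α)·ΔS = 6.3 − (8.1 × 10⁻⁴/2.2 × 10⁻⁴)·(-0.13) = 6.779 °C.
Cooling required: 11.4 − (6.779) = 4.621 °C.

4.6 °C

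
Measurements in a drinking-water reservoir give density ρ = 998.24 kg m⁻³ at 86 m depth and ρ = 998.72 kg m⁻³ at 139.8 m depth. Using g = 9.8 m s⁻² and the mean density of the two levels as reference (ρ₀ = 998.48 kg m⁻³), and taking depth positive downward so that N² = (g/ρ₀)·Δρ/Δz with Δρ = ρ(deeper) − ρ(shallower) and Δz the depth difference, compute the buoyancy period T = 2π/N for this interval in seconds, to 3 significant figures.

Δρ = 998.72 − 998.24 = 0.48 kg m⁻³ over Δz = 139.8 − 86 = 53.8 m.
N² = (9.8/998.48) × (0.48/53.8) = 8.7568 × 10⁻⁵ s⁻².
N = √(8.7568 × 10⁻⁵) = 9.3578 × 10⁻³ rad s⁻¹, so T = 2π/N = 671.44 s ≈ 671 s.
A positive N² confirms static stability across the interval.

671 s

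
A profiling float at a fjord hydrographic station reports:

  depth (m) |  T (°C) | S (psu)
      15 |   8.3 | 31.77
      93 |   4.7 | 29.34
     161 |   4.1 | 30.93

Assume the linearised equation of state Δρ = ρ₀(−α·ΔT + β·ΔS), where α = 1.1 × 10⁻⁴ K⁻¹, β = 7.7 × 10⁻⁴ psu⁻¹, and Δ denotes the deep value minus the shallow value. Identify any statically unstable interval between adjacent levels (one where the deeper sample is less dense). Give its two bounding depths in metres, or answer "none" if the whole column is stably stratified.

Evaluate Δρ/ρ₀ = −αΔT + βΔS across each adjacent pair:
  15–93 m: −αΔT+βΔS = −(1.1 × 10⁻⁴)(-3.6)+(7.7 × 10⁻⁴)(-2.43) = -1.5 × 10⁻³ → UNSTABLE
  93–161 m: −αΔT+βΔS = −(1.1 × 10⁻⁴)(-0.6)+(7.7 × 10⁻⁴)(+1.59) = 1.3 × 10⁻³ → stable
The 15–93 m interval has Δρ < 0: lighter water underlies denser water.

15–93 m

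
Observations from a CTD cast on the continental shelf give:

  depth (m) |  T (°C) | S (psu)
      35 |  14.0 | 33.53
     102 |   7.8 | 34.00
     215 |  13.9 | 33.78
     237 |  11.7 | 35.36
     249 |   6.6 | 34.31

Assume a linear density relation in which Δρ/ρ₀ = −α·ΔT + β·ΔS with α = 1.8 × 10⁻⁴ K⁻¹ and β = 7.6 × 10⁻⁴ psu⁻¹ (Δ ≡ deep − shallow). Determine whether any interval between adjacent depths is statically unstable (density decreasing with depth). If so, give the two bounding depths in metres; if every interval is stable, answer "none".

102–215 m

Evaluate Δρ/ρ₀ = −αΔT + βΔS across each adjacent pair:
  35–102 m: −αΔT+βΔS = −(1.8 × 10⁻⁴)(-6.2)+(7.6 × 10⁻⁴)(+0.47) = 1.5 × 10⁻³ → stable
  102–215 m: −αΔT+βΔS = −(1.8 × 10⁻⁴)(+6.1)+(7.6 × 10⁻⁴)(-0.22) = -1.3 × 10⁻³ → UNSTABLE
  215–237 m: −αΔT+βΔS = −(1.8 × 10⁻⁴)(-2.2)+(7.6 × 10⁻⁴)(+1.58) = 1.6 × 10⁻³ → stable
  237–249 m: −αΔT+βΔS = −(1.8 × 10⁻⁴)(-5.1)+(7.6 × 10⁻⁴)(-1.05) = 1.2 × 10⁻⁴ → stable
The 102–215 m interval has Δρ < 0: lighter water underlies denser water.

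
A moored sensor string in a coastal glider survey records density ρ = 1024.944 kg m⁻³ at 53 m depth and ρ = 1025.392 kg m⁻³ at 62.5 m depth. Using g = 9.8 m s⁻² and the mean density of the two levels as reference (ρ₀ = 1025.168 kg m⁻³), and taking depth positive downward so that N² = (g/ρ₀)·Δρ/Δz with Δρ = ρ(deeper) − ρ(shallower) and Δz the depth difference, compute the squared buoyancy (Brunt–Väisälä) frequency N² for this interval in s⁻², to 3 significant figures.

Δρ = 1025.392 − 1024.944 = 0.448 kg m⁻³ over Δz = 62.5 − 53 = 9.5 m.
N² = (9.8/1025.168) × (0.448/9.5) = 4.5080 × 10⁻⁴ s⁻² ≈ 4.51 × 10⁻⁴ s⁻².

4.51 × 10⁻⁴ s⁻²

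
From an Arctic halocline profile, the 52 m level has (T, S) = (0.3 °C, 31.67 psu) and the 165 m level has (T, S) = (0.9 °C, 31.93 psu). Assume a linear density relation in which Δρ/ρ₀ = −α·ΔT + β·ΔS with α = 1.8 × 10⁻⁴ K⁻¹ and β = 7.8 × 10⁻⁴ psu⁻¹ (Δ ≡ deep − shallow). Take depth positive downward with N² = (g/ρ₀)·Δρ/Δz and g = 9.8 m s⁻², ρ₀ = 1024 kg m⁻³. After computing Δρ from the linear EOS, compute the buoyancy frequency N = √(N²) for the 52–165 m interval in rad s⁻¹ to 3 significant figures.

ΔT = +0.6 K, ΔS = +0.26 psu (deep − shallow).
Δρ/ρ₀ = −αΔT + βΔS = -1.08 × 10⁻⁴ + 2.028 × 10⁻⁴ = 9.48 × 10⁻⁵, so Δρ ≈ 0.09708 kg m⁻³.
N² = (g/ρ₀)·Δρ/Δz = g·(Δρ/ρ₀)/Δz = 9.8 × 9.48 × 10⁻⁵ / 113 = 8.2216 × 10⁻⁶ s⁻².
N = √(8.2216 × 10⁻⁶) = 2.8673 × 10⁻³ rad s⁻¹ ≈ 2.87 × 10⁻³ rad s⁻¹.

2.87 × 10⁻³ rad s⁻¹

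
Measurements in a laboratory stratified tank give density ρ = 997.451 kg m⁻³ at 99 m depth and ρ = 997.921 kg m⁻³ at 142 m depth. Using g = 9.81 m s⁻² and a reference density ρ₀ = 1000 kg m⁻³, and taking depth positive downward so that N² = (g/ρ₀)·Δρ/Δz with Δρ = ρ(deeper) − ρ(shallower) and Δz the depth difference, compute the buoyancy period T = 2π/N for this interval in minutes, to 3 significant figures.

10.1 min

Δρ = 997.921 − 997.451 = 0.470 kg m⁻³ over Δz = 142 − 99 = 43 m.
N² = (9.81/1000) × (0.470/43) = 1.0723 × 10⁻⁴ s⁻².
N = √(1.0723 × 10⁻⁴) = 0.010355 rad s⁻¹, so T = 2π/N = 606.78 s = 10.113 min ≈ 10.1 min.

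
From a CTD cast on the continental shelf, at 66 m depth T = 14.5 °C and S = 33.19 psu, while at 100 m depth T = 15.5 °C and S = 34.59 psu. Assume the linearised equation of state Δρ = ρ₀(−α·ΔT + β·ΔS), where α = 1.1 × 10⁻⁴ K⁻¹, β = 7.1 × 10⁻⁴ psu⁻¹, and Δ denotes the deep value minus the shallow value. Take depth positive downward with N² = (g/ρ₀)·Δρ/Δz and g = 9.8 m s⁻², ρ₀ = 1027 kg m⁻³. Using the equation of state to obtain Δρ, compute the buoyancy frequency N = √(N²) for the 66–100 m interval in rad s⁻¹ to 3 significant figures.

ΔT = +1.0 K, ΔS = +1.40 psu (deep − shallow).
Δρ/ρ₀ = −αΔT + βΔS = -1.10 × 10⁻⁴ + 9.94 × 10⁻⁴ = 8.84 × 10⁻⁴, so Δρ ≈ 0.9079 kg m⁻³.
N² = (g/ρ₀)·Δρ/Δz = g·(Δρ/ρ₀)/Δz = 9.8 × 8.84 × 10⁻⁴ / 34 = 2.5480 × 10⁻⁴ s⁻².
N = √(2.5480 × 10⁻⁴) = 0.015962 rad s⁻¹ ≈ 0.0160 rad s⁻¹.

0.0160 rad s⁻¹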